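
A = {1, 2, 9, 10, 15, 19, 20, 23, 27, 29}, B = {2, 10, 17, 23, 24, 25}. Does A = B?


Two sets are equal iff they have exactly the same elements.
A = {1, 2, 9, 10, 15, 19, 20, 23, 27, 29}
B = {2, 10, 17, 23, 24, 25}
Differences: {1, 9, 15, 17, 19, 20, 24, 25, 27, 29}
A ≠ B

No, A ≠ B


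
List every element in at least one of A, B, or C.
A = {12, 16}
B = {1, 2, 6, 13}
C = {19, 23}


A ∪ B = {1, 2, 6, 12, 13, 16}
(A ∪ B) ∪ C = {1, 2, 6, 12, 13, 16, 19, 23}

A ∪ B ∪ C = {1, 2, 6, 12, 13, 16, 19, 23}


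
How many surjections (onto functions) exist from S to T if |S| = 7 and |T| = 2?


n = |S| = 7, k = |T| = 2. Surjections via inclusion-exclusion:
S(n,k) = Σ(-1)^i × C(k,i) × (k-i)^n, i=0 to k
i=0: (-1)^0×C(2,0)×2^7 = 128
i=1: (-1)^1×C(2,1)×1^7 = -2
i=2: (-1)^2×C(2,2)×0^7 = 0
Total = 126

Number of surjections = 126


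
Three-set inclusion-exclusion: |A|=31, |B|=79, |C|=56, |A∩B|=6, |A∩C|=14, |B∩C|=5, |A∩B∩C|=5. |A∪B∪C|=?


|A∪B∪C| = |A|+|B|+|C| - |A∩B|-|A∩C|-|B∩C| + |A∩B∩C|
= 31+79+56 - 6-14-5 + 5
= 166 - 25 + 5
= 146

|A ∪ B ∪ C| = 146


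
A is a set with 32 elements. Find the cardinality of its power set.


Number of subsets = 2^n
= 2^32
= 4294967296

|P(A)| = 4294967296


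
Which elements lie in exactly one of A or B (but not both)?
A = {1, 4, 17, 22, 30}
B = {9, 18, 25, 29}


A △ B = (A \ B) ∪ (B \ A) = elements in exactly one of A or B
A \ B = {1, 4, 17, 22, 30}
B \ A = {9, 18, 25, 29}
A △ B = {1, 4, 9, 17, 18, 22, 25, 29, 30}

A △ B = {1, 4, 9, 17, 18, 22, 25, 29, 30}


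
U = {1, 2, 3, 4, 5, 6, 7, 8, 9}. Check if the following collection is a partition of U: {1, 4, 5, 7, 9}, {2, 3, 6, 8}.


A partition requires: (1) non-empty parts, (2) pairwise disjoint, (3) union = U
Parts: {1, 4, 5, 7, 9}, {2, 3, 6, 8}
Union of parts: {1, 2, 3, 4, 5, 6, 7, 8, 9}
U = {1, 2, 3, 4, 5, 6, 7, 8, 9}
All non-empty? True
Pairwise disjoint? True
Covers U? True

Yes, valid partition


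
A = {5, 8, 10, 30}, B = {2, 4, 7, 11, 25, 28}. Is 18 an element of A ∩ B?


A = {5, 8, 10, 30}, B = {2, 4, 7, 11, 25, 28}
A ∩ B = elements in both A and B
A ∩ B = ∅
Checking if 18 ∈ A ∩ B
18 is not in A ∩ B → False

18 ∉ A ∩ B


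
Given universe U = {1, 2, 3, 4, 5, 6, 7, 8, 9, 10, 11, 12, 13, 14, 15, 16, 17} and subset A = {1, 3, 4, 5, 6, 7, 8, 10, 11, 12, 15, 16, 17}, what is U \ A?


Aᶜ = U \ A = elements in U but not in A
U = {1, 2, 3, 4, 5, 6, 7, 8, 9, 10, 11, 12, 13, 14, 15, 16, 17}
A = {1, 3, 4, 5, 6, 7, 8, 10, 11, 12, 15, 16, 17}
Aᶜ = {2, 9, 13, 14}

Aᶜ = {2, 9, 13, 14}


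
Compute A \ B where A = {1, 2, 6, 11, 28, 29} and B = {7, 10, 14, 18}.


A \ B = elements in A but not in B
A = {1, 2, 6, 11, 28, 29}
B = {7, 10, 14, 18}
Remove from A any elements in B
A \ B = {1, 2, 6, 11, 28, 29}

A \ B = {1, 2, 6, 11, 28, 29}


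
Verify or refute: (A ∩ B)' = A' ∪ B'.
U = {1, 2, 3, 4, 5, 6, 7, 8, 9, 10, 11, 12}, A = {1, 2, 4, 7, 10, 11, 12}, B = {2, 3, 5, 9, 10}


LHS: A ∩ B = {2, 10}
(A ∩ B)' = U \ (A ∩ B) = {1, 3, 4, 5, 6, 7, 8, 9, 11, 12}
A' = {3, 5, 6, 8, 9}, B' = {1, 4, 6, 7, 8, 11, 12}
Claimed RHS: A' ∪ B' = {1, 3, 4, 5, 6, 7, 8, 9, 11, 12}
Identity is VALID: LHS = RHS = {1, 3, 4, 5, 6, 7, 8, 9, 11, 12} ✓

Identity is valid. (A ∩ B)' = A' ∪ B' = {1, 3, 4, 5, 6, 7, 8, 9, 11, 12}


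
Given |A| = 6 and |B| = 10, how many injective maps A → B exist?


An injection sends each of |A| = 6 inputs to a distinct output in B.
# injections = |B|·(|B|-1)·…·(|B|-|A|+1) = 10! / (10 - 6)!
= 10 × 9 × 8 × 7 × 6 × 5
= 151200

Number of injections = 151200


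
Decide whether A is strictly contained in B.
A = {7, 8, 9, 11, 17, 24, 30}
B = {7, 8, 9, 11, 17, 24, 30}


A ⊂ B requires: A ⊆ B AND A ≠ B.
A ⊆ B? Yes
A = B? Yes
A = B, so A is not a PROPER subset.

No, A is not a proper subset of B


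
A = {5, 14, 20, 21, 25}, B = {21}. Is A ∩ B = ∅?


Disjoint means A ∩ B = ∅.
A ∩ B = {21}
A ∩ B ≠ ∅, so A and B are NOT disjoint.

No, A and B are not disjoint (A ∩ B = {21})


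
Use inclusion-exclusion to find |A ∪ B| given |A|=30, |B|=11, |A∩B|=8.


|A ∪ B| = |A| + |B| - |A ∩ B|
= 30 + 11 - 8
= 33

|A ∪ B| = 33


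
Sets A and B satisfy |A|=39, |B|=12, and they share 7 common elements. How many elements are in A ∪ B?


|A ∪ B| = |A| + |B| - |A ∩ B|
= 39 + 12 - 7
= 44

|A ∪ B| = 44


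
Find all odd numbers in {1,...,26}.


Checking each candidate:
Condition: odd numbers in {1,...,26}
Result = {1, 3, 5, 7, 9, 11, 13, 15, 17, 19, 21, 23, 25}

{1, 3, 5, 7, 9, 11, 13, 15, 17, 19, 21, 23, 25}


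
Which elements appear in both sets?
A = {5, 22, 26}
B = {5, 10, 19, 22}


A ∩ B = elements in both A and B
A = {5, 22, 26}
B = {5, 10, 19, 22}
A ∩ B = {5, 22}

A ∩ B = {5, 22}


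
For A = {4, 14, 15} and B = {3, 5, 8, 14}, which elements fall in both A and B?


A = {4, 14, 15}
B = {3, 5, 8, 14}
Region: in both A and B
Elements: {14}

Elements in both A and B: {14}


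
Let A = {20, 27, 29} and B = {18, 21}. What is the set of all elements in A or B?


A ∪ B = all elements in A or B (or both)
A = {20, 27, 29}
B = {18, 21}
A ∪ B = {18, 20, 21, 27, 29}

A ∪ B = {18, 20, 21, 27, 29}


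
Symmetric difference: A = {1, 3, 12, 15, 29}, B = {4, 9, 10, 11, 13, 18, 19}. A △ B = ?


A △ B = (A \ B) ∪ (B \ A) = elements in exactly one of A or B
A \ B = {1, 3, 12, 15, 29}
B \ A = {4, 9, 10, 11, 13, 18, 19}
A △ B = {1, 3, 4, 9, 10, 11, 12, 13, 15, 18, 19, 29}

A △ B = {1, 3, 4, 9, 10, 11, 12, 13, 15, 18, 19, 29}


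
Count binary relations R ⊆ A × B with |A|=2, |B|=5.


A relation from A to B is any subset of A × B.
|A × B| = 2 × 5 = 10
# relations = 2^|A × B| = 2^10 = 1024

Number of relations = 1024


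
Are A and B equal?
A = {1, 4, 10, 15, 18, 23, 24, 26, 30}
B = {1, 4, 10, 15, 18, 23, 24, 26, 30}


Two sets are equal iff they have exactly the same elements.
A = {1, 4, 10, 15, 18, 23, 24, 26, 30}
B = {1, 4, 10, 15, 18, 23, 24, 26, 30}
Same elements → A = B

Yes, A = B


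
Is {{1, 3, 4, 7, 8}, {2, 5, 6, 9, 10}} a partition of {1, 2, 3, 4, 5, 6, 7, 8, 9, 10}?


A partition requires: (1) non-empty parts, (2) pairwise disjoint, (3) union = U
Parts: {1, 3, 4, 7, 8}, {2, 5, 6, 9, 10}
Union of parts: {1, 2, 3, 4, 5, 6, 7, 8, 9, 10}
U = {1, 2, 3, 4, 5, 6, 7, 8, 9, 10}
All non-empty? True
Pairwise disjoint? True
Covers U? True

Yes, valid partition


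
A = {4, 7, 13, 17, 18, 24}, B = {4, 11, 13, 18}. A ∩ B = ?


A ∩ B = elements in both A and B
A = {4, 7, 13, 17, 18, 24}
B = {4, 11, 13, 18}
A ∩ B = {4, 13, 18}

A ∩ B = {4, 13, 18}


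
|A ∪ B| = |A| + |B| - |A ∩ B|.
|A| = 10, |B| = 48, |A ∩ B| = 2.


|A ∪ B| = |A| + |B| - |A ∩ B|
= 10 + 48 - 2
= 56

|A ∪ B| = 56


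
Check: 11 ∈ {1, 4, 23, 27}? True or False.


A = {1, 4, 23, 27}
Checking if 11 is in A
11 is not in A → False

11 ∉ A


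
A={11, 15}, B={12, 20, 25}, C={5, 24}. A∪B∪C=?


A ∪ B = {11, 12, 15, 20, 25}
(A ∪ B) ∪ C = {5, 11, 12, 15, 20, 24, 25}

A ∪ B ∪ C = {5, 11, 12, 15, 20, 24, 25}


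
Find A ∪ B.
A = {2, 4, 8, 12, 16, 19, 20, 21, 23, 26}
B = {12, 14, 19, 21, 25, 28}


A ∪ B = all elements in A or B (or both)
A = {2, 4, 8, 12, 16, 19, 20, 21, 23, 26}
B = {12, 14, 19, 21, 25, 28}
A ∪ B = {2, 4, 8, 12, 14, 16, 19, 20, 21, 23, 25, 26, 28}

A ∪ B = {2, 4, 8, 12, 14, 16, 19, 20, 21, 23, 25, 26, 28}


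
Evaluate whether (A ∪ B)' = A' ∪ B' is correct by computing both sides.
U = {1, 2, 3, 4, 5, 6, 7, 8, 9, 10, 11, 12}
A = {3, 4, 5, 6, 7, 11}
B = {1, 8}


LHS: A ∪ B = {1, 3, 4, 5, 6, 7, 8, 11}
(A ∪ B)' = U \ (A ∪ B) = {2, 9, 10, 12}
A' = {1, 2, 8, 9, 10, 12}, B' = {2, 3, 4, 5, 6, 7, 9, 10, 11, 12}
Claimed RHS: A' ∪ B' = {1, 2, 3, 4, 5, 6, 7, 8, 9, 10, 11, 12}
Identity is INVALID: LHS = {2, 9, 10, 12} but the RHS claimed here equals {1, 2, 3, 4, 5, 6, 7, 8, 9, 10, 11, 12}. The correct form is (A ∪ B)' = A' ∩ B'.

Identity is invalid: (A ∪ B)' = {2, 9, 10, 12} but A' ∪ B' = {1, 2, 3, 4, 5, 6, 7, 8, 9, 10, 11, 12}. The correct De Morgan law is (A ∪ B)' = A' ∩ B'.


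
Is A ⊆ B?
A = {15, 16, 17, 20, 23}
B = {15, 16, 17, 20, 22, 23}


A ⊆ B means every element of A is in B.
All elements of A are in B.
So A ⊆ B.

Yes, A ⊆ B


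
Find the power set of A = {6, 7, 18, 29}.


|A| = 4, so |P(A)| = 2^4 = 16
Enumerate subsets by cardinality (0 to 4):
∅, {6}, {7}, {18}, {29}, {6, 7}, {6, 18}, {6, 29}, {7, 18}, {7, 29}, {18, 29}, {6, 7, 18}, {6, 7, 29}, {6, 18, 29}, {7, 18, 29}, {6, 7, 18, 29}

P(A) has 16 subsets: ∅, {6}, {7}, {18}, {29}, {6, 7}, {6, 18}, {6, 29}, {7, 18}, {7, 29}, {18, 29}, {6, 7, 18}, {6, 7, 29}, {6, 18, 29}, {7, 18, 29}, {6, 7, 18, 29}


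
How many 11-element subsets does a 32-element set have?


C(n,k) = n! / (k!(n-k)!)
C(32,11) = 32! / (11!21!)
= 129024480

C(32,11) = 129024480


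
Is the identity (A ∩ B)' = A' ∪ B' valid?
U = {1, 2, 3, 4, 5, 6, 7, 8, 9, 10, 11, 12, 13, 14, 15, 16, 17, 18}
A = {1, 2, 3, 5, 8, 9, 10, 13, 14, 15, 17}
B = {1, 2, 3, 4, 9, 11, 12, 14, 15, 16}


LHS: A ∩ B = {1, 2, 3, 9, 14, 15}
(A ∩ B)' = U \ (A ∩ B) = {4, 5, 6, 7, 8, 10, 11, 12, 13, 16, 17, 18}
A' = {4, 6, 7, 11, 12, 16, 18}, B' = {5, 6, 7, 8, 10, 13, 17, 18}
Claimed RHS: A' ∪ B' = {4, 5, 6, 7, 8, 10, 11, 12, 13, 16, 17, 18}
Identity is VALID: LHS = RHS = {4, 5, 6, 7, 8, 10, 11, 12, 13, 16, 17, 18} ✓

Identity is valid. (A ∩ B)' = A' ∪ B' = {4, 5, 6, 7, 8, 10, 11, 12, 13, 16, 17, 18}


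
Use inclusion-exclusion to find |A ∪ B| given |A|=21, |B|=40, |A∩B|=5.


|A ∪ B| = |A| + |B| - |A ∩ B|
= 21 + 40 - 5
= 56

|A ∪ B| = 56


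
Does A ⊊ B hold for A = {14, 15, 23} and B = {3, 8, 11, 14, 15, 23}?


A ⊂ B requires: A ⊆ B AND A ≠ B.
A ⊆ B? Yes
A = B? No
A ⊂ B: Yes (A is a proper subset of B)

Yes, A ⊂ B


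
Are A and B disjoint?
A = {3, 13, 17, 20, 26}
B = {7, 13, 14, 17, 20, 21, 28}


Disjoint means A ∩ B = ∅.
A ∩ B = {13, 17, 20}
A ∩ B ≠ ∅, so A and B are NOT disjoint.

No, A and B are not disjoint (A ∩ B = {13, 17, 20})


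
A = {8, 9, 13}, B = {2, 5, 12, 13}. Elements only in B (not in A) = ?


A = {8, 9, 13}
B = {2, 5, 12, 13}
Region: only in B (not in A)
Elements: {2, 5, 12}

Elements only in B (not in A): {2, 5, 12}


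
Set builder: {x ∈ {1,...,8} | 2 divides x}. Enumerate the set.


Checking each candidate:
Condition: multiples of 2 in {1,...,8}
Result = {2, 4, 6, 8}

{2, 4, 6, 8}


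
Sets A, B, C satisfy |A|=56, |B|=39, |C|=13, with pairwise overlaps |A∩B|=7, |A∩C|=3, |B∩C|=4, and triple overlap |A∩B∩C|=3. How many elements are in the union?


|A∪B∪C| = |A|+|B|+|C| - |A∩B|-|A∩C|-|B∩C| + |A∩B∩C|
= 56+39+13 - 7-3-4 + 3
= 108 - 14 + 3
= 97

|A ∪ B ∪ C| = 97


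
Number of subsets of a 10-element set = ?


Number of subsets = 2^n
= 2^10
= 1024

|P(A)| = 1024


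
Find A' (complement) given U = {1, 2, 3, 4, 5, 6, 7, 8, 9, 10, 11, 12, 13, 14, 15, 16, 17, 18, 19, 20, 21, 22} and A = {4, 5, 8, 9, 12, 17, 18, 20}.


Aᶜ = U \ A = elements in U but not in A
U = {1, 2, 3, 4, 5, 6, 7, 8, 9, 10, 11, 12, 13, 14, 15, 16, 17, 18, 19, 20, 21, 22}
A = {4, 5, 8, 9, 12, 17, 18, 20}
Aᶜ = {1, 2, 3, 6, 7, 10, 11, 13, 14, 15, 16, 19, 21, 22}

Aᶜ = {1, 2, 3, 6, 7, 10, 11, 13, 14, 15, 16, 19, 21, 22}


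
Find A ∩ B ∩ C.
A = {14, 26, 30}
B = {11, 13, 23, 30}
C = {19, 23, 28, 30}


A ∩ B = {30}
(A ∩ B) ∩ C = {30}

A ∩ B ∩ C = {30}


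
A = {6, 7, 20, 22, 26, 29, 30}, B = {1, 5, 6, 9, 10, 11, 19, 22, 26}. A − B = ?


A \ B = elements in A but not in B
A = {6, 7, 20, 22, 26, 29, 30}
B = {1, 5, 6, 9, 10, 11, 19, 22, 26}
Remove from A any elements in B
A \ B = {7, 20, 29, 30}

A \ B = {7, 20, 29, 30}


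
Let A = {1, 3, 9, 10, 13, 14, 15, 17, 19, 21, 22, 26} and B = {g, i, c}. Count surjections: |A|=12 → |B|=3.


n = |A| = 12, k = |B| = 3. Surjections via inclusion-exclusion:
S(n,k) = Σ(-1)^i × C(k,i) × (k-i)^n, i=0 to k
i=0: (-1)^0×C(3,0)×3^12 = 531441
i=1: (-1)^1×C(3,1)×2^12 = -12288
i=2: (-1)^2×C(3,2)×1^12 = 3
i=3: (-1)^3×C(3,3)×0^12 = 0
Total = 519156

Number of surjections = 519156


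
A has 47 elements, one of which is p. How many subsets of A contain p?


Subsets of A containing p correspond to subsets of A \ {p}, which has 46 elements.
Count = 2^(n-1) = 2^46
= 70368744177664

Number of subsets containing p = 70368744177664


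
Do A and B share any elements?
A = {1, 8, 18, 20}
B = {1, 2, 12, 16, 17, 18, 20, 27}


Disjoint means A ∩ B = ∅.
A ∩ B = {1, 18, 20}
A ∩ B ≠ ∅, so A and B are NOT disjoint.

Yes — A and B share the element(s) of A ∩ B = {1, 18, 20}, so they are not disjoint


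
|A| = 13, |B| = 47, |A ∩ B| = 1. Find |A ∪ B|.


|A ∪ B| = |A| + |B| - |A ∩ B|
= 13 + 47 - 1
= 59

|A ∪ B| = 59


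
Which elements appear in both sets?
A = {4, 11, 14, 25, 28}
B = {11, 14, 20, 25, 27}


A ∩ B = elements in both A and B
A = {4, 11, 14, 25, 28}
B = {11, 14, 20, 25, 27}
A ∩ B = {11, 14, 25}

A ∩ B = {11, 14, 25}


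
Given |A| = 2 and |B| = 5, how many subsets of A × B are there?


A relation from A to B is any subset of A × B.
|A × B| = 2 × 5 = 10
# relations = 2^|A × B| = 2^10 = 1024

Number of relations = 1024


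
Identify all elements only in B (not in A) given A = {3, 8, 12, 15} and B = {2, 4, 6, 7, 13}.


A = {3, 8, 12, 15}
B = {2, 4, 6, 7, 13}
Region: only in B (not in A)
Elements: {2, 4, 6, 7, 13}

Elements only in B (not in A): {2, 4, 6, 7, 13}


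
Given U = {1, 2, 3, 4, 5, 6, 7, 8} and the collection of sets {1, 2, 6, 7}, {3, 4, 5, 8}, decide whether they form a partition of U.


A partition requires: (1) non-empty parts, (2) pairwise disjoint, (3) union = U
Parts: {1, 2, 6, 7}, {3, 4, 5, 8}
Union of parts: {1, 2, 3, 4, 5, 6, 7, 8}
U = {1, 2, 3, 4, 5, 6, 7, 8}
All non-empty? True
Pairwise disjoint? True
Covers U? True

Yes, valid partition


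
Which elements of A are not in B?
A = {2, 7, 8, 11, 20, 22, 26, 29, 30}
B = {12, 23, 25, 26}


A \ B = elements in A but not in B
A = {2, 7, 8, 11, 20, 22, 26, 29, 30}
B = {12, 23, 25, 26}
Remove from A any elements in B
A \ B = {2, 7, 8, 11, 20, 22, 29, 30}

A \ B = {2, 7, 8, 11, 20, 22, 29, 30}


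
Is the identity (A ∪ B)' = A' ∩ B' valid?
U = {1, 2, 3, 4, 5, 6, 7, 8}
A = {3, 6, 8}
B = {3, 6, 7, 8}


LHS: A ∪ B = {3, 6, 7, 8}
(A ∪ B)' = U \ (A ∪ B) = {1, 2, 4, 5}
A' = {1, 2, 4, 5, 7}, B' = {1, 2, 4, 5}
Claimed RHS: A' ∩ B' = {1, 2, 4, 5}
Identity is VALID: LHS = RHS = {1, 2, 4, 5} ✓

Identity is valid. (A ∪ B)' = A' ∩ B' = {1, 2, 4, 5}


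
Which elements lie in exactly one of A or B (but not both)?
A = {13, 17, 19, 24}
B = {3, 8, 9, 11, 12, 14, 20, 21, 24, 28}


A △ B = (A \ B) ∪ (B \ A) = elements in exactly one of A or B
A \ B = {13, 17, 19}
B \ A = {3, 8, 9, 11, 12, 14, 20, 21, 28}
A △ B = {3, 8, 9, 11, 12, 13, 14, 17, 19, 20, 21, 28}

A △ B = {3, 8, 9, 11, 12, 13, 14, 17, 19, 20, 21, 28}


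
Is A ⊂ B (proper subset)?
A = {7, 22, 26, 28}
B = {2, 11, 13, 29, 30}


A ⊂ B requires: A ⊆ B AND A ≠ B.
A ⊆ B? No
A ⊄ B, so A is not a proper subset.

No, A is not a proper subset of B


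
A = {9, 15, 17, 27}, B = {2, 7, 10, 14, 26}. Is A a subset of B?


A ⊆ B means every element of A is in B.
Elements in A not in B: {9, 15, 17, 27}
So A ⊄ B.

No, A ⊄ B


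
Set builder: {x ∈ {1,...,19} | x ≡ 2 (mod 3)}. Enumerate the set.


Checking each candidate:
Condition: x in {1,...,19} with x ≡ 2 (mod 3)
Result = {2, 5, 8, 11, 14, 17}

{2, 5, 8, 11, 14, 17}


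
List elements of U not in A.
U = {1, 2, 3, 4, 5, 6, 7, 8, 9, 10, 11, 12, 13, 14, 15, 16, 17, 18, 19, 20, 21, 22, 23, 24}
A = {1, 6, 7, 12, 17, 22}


Aᶜ = U \ A = elements in U but not in A
U = {1, 2, 3, 4, 5, 6, 7, 8, 9, 10, 11, 12, 13, 14, 15, 16, 17, 18, 19, 20, 21, 22, 23, 24}
A = {1, 6, 7, 12, 17, 22}
Aᶜ = {2, 3, 4, 5, 8, 9, 10, 11, 13, 14, 15, 16, 18, 19, 20, 21, 23, 24}

Aᶜ = {2, 3, 4, 5, 8, 9, 10, 11, 13, 14, 15, 16, 18, 19, 20, 21, 23, 24}


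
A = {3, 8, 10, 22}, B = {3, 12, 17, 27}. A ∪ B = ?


A ∪ B = all elements in A or B (or both)
A = {3, 8, 10, 22}
B = {3, 12, 17, 27}
A ∪ B = {3, 8, 10, 12, 17, 22, 27}

A ∪ B = {3, 8, 10, 12, 17, 22, 27}


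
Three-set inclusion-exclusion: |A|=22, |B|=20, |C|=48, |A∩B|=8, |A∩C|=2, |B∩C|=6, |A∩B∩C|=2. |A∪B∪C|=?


|A∪B∪C| = |A|+|B|+|C| - |A∩B|-|A∩C|-|B∩C| + |A∩B∩C|
= 22+20+48 - 8-2-6 + 2
= 90 - 16 + 2
= 76

|A ∪ B ∪ C| = 76


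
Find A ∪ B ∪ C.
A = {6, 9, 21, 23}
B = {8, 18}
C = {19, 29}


A ∪ B = {6, 8, 9, 18, 21, 23}
(A ∪ B) ∪ C = {6, 8, 9, 18, 19, 21, 23, 29}

A ∪ B ∪ C = {6, 8, 9, 18, 19, 21, 23, 29}


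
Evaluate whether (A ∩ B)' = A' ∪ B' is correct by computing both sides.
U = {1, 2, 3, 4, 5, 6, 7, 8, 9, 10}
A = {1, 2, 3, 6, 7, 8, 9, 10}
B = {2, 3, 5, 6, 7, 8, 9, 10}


LHS: A ∩ B = {2, 3, 6, 7, 8, 9, 10}
(A ∩ B)' = U \ (A ∩ B) = {1, 4, 5}
A' = {4, 5}, B' = {1, 4}
Claimed RHS: A' ∪ B' = {1, 4, 5}
Identity is VALID: LHS = RHS = {1, 4, 5} ✓

Identity is valid. (A ∩ B)' = A' ∪ B' = {1, 4, 5}


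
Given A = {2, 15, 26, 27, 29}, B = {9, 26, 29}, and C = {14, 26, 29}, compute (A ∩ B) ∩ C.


A ∩ B = {26, 29}
(A ∩ B) ∩ C = {26, 29}

A ∩ B ∩ C = {26, 29}


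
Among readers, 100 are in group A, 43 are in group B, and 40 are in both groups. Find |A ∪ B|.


|A ∪ B| = |A| + |B| - |A ∩ B|
= 100 + 43 - 40
= 103

|A ∪ B| = 103


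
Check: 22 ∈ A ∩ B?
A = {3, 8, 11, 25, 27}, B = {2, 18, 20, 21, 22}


A = {3, 8, 11, 25, 27}, B = {2, 18, 20, 21, 22}
A ∩ B = elements in both A and B
A ∩ B = ∅
Checking if 22 ∈ A ∩ B
22 is not in A ∩ B → False

22 ∉ A ∩ B


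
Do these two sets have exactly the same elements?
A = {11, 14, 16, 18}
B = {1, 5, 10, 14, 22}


Two sets are equal iff they have exactly the same elements.
A = {11, 14, 16, 18}
B = {1, 5, 10, 14, 22}
Differences: {1, 5, 10, 11, 16, 18, 22}
A ≠ B

No, A ≠ B


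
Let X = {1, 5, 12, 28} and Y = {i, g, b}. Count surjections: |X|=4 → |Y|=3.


n = |X| = 4, k = |Y| = 3. Surjections via inclusion-exclusion:
S(n,k) = Σ(-1)^i × C(k,i) × (k-i)^n, i=0 to k
i=0: (-1)^0×C(3,0)×3^4 = 81
i=1: (-1)^1×C(3,1)×2^4 = -48
i=2: (-1)^2×C(3,2)×1^4 = 3
i=3: (-1)^3×C(3,3)×0^4 = 0
Total = 36

Number of surjections = 36


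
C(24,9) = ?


C(n,k) = n! / (k!(n-k)!)
C(24,9) = 24! / (9!15!)
= 1307504

C(24,9) = 1307504


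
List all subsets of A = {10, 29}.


|A| = 2, so |P(A)| = 2^2 = 4
Enumerate subsets by cardinality (0 to 2):
∅, {10}, {29}, {10, 29}

P(A) has 4 subsets: ∅, {10}, {29}, {10, 29}


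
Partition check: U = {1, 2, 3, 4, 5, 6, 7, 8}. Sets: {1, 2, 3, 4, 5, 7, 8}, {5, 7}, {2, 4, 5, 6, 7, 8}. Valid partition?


A partition requires: (1) non-empty parts, (2) pairwise disjoint, (3) union = U
Parts: {1, 2, 3, 4, 5, 7, 8}, {5, 7}, {2, 4, 5, 6, 7, 8}
Union of parts: {1, 2, 3, 4, 5, 6, 7, 8}
U = {1, 2, 3, 4, 5, 6, 7, 8}
All non-empty? True
Pairwise disjoint? False
Covers U? True

No, not a valid partition


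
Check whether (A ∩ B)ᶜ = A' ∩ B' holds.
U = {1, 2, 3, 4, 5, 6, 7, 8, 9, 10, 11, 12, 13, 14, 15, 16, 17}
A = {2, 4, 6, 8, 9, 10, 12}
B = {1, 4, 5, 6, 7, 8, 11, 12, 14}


LHS: A ∩ B = {4, 6, 8, 12}
(A ∩ B)' = U \ (A ∩ B) = {1, 2, 3, 5, 7, 9, 10, 11, 13, 14, 15, 16, 17}
A' = {1, 3, 5, 7, 11, 13, 14, 15, 16, 17}, B' = {2, 3, 9, 10, 13, 15, 16, 17}
Claimed RHS: A' ∩ B' = {3, 13, 15, 16, 17}
Identity is INVALID: LHS = {1, 2, 3, 5, 7, 9, 10, 11, 13, 14, 15, 16, 17} but the RHS claimed here equals {3, 13, 15, 16, 17}. The correct form is (A ∩ B)' = A' ∪ B'.

Identity is invalid: (A ∩ B)' = {1, 2, 3, 5, 7, 9, 10, 11, 13, 14, 15, 16, 17} but A' ∩ B' = {3, 13, 15, 16, 17}. The correct De Morgan law is (A ∩ B)' = A' ∪ B'.


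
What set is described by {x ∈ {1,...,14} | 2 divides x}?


Checking each candidate:
Condition: multiples of 2 in {1,...,14}
Result = {2, 4, 6, 8, 10, 12, 14}

{2, 4, 6, 8, 10, 12, 14}


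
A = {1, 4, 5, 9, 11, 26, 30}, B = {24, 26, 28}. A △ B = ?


A △ B = (A \ B) ∪ (B \ A) = elements in exactly one of A or B
A \ B = {1, 4, 5, 9, 11, 30}
B \ A = {24, 28}
A △ B = {1, 4, 5, 9, 11, 24, 28, 30}

A △ B = {1, 4, 5, 9, 11, 24, 28, 30}


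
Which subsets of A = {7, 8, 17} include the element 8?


A subset of A contains 8 iff the remaining 2 elements form any subset of A \ {8}.
Count: 2^(n-1) = 2^2 = 4
Subsets containing 8: {8}, {7, 8}, {8, 17}, {7, 8, 17}

Subsets containing 8 (4 total): {8}, {7, 8}, {8, 17}, {7, 8, 17}


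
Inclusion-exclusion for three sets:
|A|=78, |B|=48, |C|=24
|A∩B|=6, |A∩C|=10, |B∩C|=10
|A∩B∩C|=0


|A∪B∪C| = |A|+|B|+|C| - |A∩B|-|A∩C|-|B∩C| + |A∩B∩C|
= 78+48+24 - 6-10-10 + 0
= 150 - 26 + 0
= 124

|A ∪ B ∪ C| = 124


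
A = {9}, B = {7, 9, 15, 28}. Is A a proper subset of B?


A ⊂ B requires: A ⊆ B AND A ≠ B.
A ⊆ B? Yes
A = B? No
A ⊂ B: Yes (A is a proper subset of B)

Yes, A ⊂ B


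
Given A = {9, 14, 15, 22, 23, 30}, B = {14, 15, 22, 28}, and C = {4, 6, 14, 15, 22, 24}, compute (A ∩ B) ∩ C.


A ∩ B = {14, 15, 22}
(A ∩ B) ∩ C = {14, 15, 22}

A ∩ B ∩ C = {14, 15, 22}


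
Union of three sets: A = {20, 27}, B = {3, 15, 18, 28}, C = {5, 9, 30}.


A ∪ B = {3, 15, 18, 20, 27, 28}
(A ∪ B) ∪ C = {3, 5, 9, 15, 18, 20, 27, 28, 30}

A ∪ B ∪ C = {3, 5, 9, 15, 18, 20, 27, 28, 30}


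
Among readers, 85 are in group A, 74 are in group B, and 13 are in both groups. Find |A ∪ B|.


|A ∪ B| = |A| + |B| - |A ∩ B|
= 85 + 74 - 13
= 146

|A ∪ B| = 146


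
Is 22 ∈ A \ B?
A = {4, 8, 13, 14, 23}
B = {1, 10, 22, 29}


A = {4, 8, 13, 14, 23}, B = {1, 10, 22, 29}
A \ B = elements in A but not in B
A \ B = {4, 8, 13, 14, 23}
Checking if 22 ∈ A \ B
22 is not in A \ B → False

22 ∉ A \ B


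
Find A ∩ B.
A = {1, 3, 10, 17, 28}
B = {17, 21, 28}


A ∩ B = elements in both A and B
A = {1, 3, 10, 17, 28}
B = {17, 21, 28}
A ∩ B = {17, 28}

A ∩ B = {17, 28}


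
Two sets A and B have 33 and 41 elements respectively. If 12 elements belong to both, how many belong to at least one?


|A ∪ B| = |A| + |B| - |A ∩ B|
= 33 + 41 - 12
= 62

|A ∪ B| = 62


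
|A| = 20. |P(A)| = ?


Number of subsets = 2^n
= 2^20
= 1048576

|P(A)| = 1048576


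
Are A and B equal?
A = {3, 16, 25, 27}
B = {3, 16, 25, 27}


Two sets are equal iff they have exactly the same elements.
A = {3, 16, 25, 27}
B = {3, 16, 25, 27}
Same elements → A = B

Yes, A = B


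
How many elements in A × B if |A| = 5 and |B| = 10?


|A × B| = |A| × |B|
= 5 × 10
= 50

|A × B| = 50


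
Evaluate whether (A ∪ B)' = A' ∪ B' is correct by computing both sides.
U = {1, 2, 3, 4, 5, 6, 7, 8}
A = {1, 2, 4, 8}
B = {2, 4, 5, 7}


LHS: A ∪ B = {1, 2, 4, 5, 7, 8}
(A ∪ B)' = U \ (A ∪ B) = {3, 6}
A' = {3, 5, 6, 7}, B' = {1, 3, 6, 8}
Claimed RHS: A' ∪ B' = {1, 3, 5, 6, 7, 8}
Identity is INVALID: LHS = {3, 6} but the RHS claimed here equals {1, 3, 5, 6, 7, 8}. The correct form is (A ∪ B)' = A' ∩ B'.

Identity is invalid: (A ∪ B)' = {3, 6} but A' ∪ B' = {1, 3, 5, 6, 7, 8}. The correct De Morgan law is (A ∪ B)' = A' ∩ B'.


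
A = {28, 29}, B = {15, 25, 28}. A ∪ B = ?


A ∪ B = all elements in A or B (or both)
A = {28, 29}
B = {15, 25, 28}
A ∪ B = {15, 25, 28, 29}

A ∪ B = {15, 25, 28, 29}


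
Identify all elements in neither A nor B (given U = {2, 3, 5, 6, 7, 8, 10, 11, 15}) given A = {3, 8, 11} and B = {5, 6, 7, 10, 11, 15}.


A = {3, 8, 11}
B = {5, 6, 7, 10, 11, 15}
Region: in neither A nor B (given U = {2, 3, 5, 6, 7, 8, 10, 11, 15})
Elements: {2}

Elements in neither A nor B (given U = {2, 3, 5, 6, 7, 8, 10, 11, 15}): {2}


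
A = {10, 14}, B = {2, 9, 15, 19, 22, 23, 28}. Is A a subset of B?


A ⊆ B means every element of A is in B.
Elements in A not in B: {10, 14}
So A ⊄ B.

No, A ⊄ B


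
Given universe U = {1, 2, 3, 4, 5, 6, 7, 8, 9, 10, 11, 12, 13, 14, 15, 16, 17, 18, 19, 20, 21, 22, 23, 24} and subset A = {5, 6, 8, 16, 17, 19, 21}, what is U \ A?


Aᶜ = U \ A = elements in U but not in A
U = {1, 2, 3, 4, 5, 6, 7, 8, 9, 10, 11, 12, 13, 14, 15, 16, 17, 18, 19, 20, 21, 22, 23, 24}
A = {5, 6, 8, 16, 17, 19, 21}
Aᶜ = {1, 2, 3, 4, 7, 9, 10, 11, 12, 13, 14, 15, 18, 20, 22, 23, 24}

Aᶜ = {1, 2, 3, 4, 7, 9, 10, 11, 12, 13, 14, 15, 18, 20, 22, 23, 24}


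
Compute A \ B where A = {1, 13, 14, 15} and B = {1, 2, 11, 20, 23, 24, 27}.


A \ B = elements in A but not in B
A = {1, 13, 14, 15}
B = {1, 2, 11, 20, 23, 24, 27}
Remove from A any elements in B
A \ B = {13, 14, 15}

A \ B = {13, 14, 15}


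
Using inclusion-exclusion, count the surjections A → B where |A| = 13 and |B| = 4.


n = |A| = 13, k = |B| = 4. Surjections via inclusion-exclusion:
S(n,k) = Σ(-1)^i × C(k,i) × (k-i)^n, i=0 to k
i=0: (-1)^0×C(4,0)×4^13 = 67108864
i=1: (-1)^1×C(4,1)×3^13 = -6377292
i=2: (-1)^2×C(4,2)×2^13 = 49152
i=3: (-1)^3×C(4,3)×1^13 = -4
i=4: (-1)^4×C(4,4)×0^13 = 0
Total = 60780720

Number of surjections = 60780720


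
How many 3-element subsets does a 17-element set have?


C(n,k) = n! / (k!(n-k)!)
C(17,3) = 17! / (3!14!)
= 680

C(17,3) = 680


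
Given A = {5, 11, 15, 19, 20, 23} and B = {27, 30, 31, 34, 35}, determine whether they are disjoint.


Disjoint means A ∩ B = ∅.
A ∩ B = ∅
A ∩ B = ∅, so A and B are disjoint.

Yes, A and B are disjoint


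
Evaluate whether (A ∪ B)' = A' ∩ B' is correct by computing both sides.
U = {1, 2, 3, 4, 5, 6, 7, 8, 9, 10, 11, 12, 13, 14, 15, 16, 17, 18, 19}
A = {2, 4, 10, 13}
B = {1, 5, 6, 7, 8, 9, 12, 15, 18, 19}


LHS: A ∪ B = {1, 2, 4, 5, 6, 7, 8, 9, 10, 12, 13, 15, 18, 19}
(A ∪ B)' = U \ (A ∪ B) = {3, 11, 14, 16, 17}
A' = {1, 3, 5, 6, 7, 8, 9, 11, 12, 14, 15, 16, 17, 18, 19}, B' = {2, 3, 4, 10, 11, 13, 14, 16, 17}
Claimed RHS: A' ∩ B' = {3, 11, 14, 16, 17}
Identity is VALID: LHS = RHS = {3, 11, 14, 16, 17} ✓

Identity is valid. (A ∪ B)' = A' ∩ B' = {3, 11, 14, 16, 17}


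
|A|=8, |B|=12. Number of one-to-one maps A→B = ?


An injection sends each of |A| = 8 inputs to a distinct output in B.
# injections = |B|·(|B|-1)·…·(|B|-|A|+1) = 12! / (12 - 8)!
= 12 × 11 × 10 × 9 × 8 × 7 × 6 × 5
= 19958400

Number of injections = 19958400


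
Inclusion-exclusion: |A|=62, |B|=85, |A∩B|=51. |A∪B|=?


|A ∪ B| = |A| + |B| - |A ∩ B|
= 62 + 85 - 51
= 96

|A ∪ B| = 96


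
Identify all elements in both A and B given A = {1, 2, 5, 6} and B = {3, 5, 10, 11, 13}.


A = {1, 2, 5, 6}
B = {3, 5, 10, 11, 13}
Region: in both A and B
Elements: {5}

Elements in both A and B: {5}


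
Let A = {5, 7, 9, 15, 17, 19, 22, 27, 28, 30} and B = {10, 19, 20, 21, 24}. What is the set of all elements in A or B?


A ∪ B = all elements in A or B (or both)
A = {5, 7, 9, 15, 17, 19, 22, 27, 28, 30}
B = {10, 19, 20, 21, 24}
A ∪ B = {5, 7, 9, 10, 15, 17, 19, 20, 21, 22, 24, 27, 28, 30}

A ∪ B = {5, 7, 9, 10, 15, 17, 19, 20, 21, 22, 24, 27, 28, 30}


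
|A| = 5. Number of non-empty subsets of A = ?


Total subsets = 2^n = 2^5 = 32
Non-empty subsets exclude the empty set: 2^n - 1
= 32 - 1
= 31

Number of non-empty subsets = 31


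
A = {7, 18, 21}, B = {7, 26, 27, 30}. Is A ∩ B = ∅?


Disjoint means A ∩ B = ∅.
A ∩ B = {7}
A ∩ B ≠ ∅, so A and B are NOT disjoint.

No, A and B are not disjoint (A ∩ B = {7})


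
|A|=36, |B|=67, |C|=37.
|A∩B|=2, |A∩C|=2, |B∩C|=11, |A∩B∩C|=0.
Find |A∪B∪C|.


|A∪B∪C| = |A|+|B|+|C| - |A∩B|-|A∩C|-|B∩C| + |A∩B∩C|
= 36+67+37 - 2-2-11 + 0
= 140 - 15 + 0
= 125

|A ∪ B ∪ C| = 125


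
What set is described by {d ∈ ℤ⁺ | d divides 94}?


Checking each candidate:
Condition: positive divisors of 94
Result = {1, 2, 47, 94}

{1, 2, 47, 94}


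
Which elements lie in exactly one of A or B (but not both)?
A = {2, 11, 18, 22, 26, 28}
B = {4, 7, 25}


A △ B = (A \ B) ∪ (B \ A) = elements in exactly one of A or B
A \ B = {2, 11, 18, 22, 26, 28}
B \ A = {4, 7, 25}
A △ B = {2, 4, 7, 11, 18, 22, 25, 26, 28}

A △ B = {2, 4, 7, 11, 18, 22, 25, 26, 28}


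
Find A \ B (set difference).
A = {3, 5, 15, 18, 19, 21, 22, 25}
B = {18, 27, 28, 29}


A \ B = elements in A but not in B
A = {3, 5, 15, 18, 19, 21, 22, 25}
B = {18, 27, 28, 29}
Remove from A any elements in B
A \ B = {3, 5, 15, 19, 21, 22, 25}

A \ B = {3, 5, 15, 19, 21, 22, 25}


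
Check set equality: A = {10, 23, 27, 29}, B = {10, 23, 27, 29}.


Two sets are equal iff they have exactly the same elements.
A = {10, 23, 27, 29}
B = {10, 23, 27, 29}
Same elements → A = B

Yes, A = B


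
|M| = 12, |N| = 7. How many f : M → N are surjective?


n = |M| = 12, k = |N| = 7. Surjections via inclusion-exclusion:
S(n,k) = Σ(-1)^i × C(k,i) × (k-i)^n, i=0 to k
i=0: (-1)^0×C(7,0)×7^12 = 13841287201
i=1: (-1)^1×C(7,1)×6^12 = -15237476352
i=2: (-1)^2×C(7,2)×5^12 = 5126953125
i=3: (-1)^3×C(7,3)×4^12 = -587202560
i=4: (-1)^4×C(7,4)×3^12 = 18600435
i=5: (-1)^5×C(7,5)×2^12 = -86016
i=6: (-1)^6×C(7,6)×1^12 = 7
i=7: (-1)^7×C(7,7)×0^12 = 0
Total = 3162075840

Number of surjections = 3162075840


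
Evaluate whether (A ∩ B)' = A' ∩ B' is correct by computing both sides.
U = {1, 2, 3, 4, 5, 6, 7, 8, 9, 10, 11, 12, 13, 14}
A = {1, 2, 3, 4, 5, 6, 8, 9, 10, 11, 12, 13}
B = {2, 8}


LHS: A ∩ B = {2, 8}
(A ∩ B)' = U \ (A ∩ B) = {1, 3, 4, 5, 6, 7, 9, 10, 11, 12, 13, 14}
A' = {7, 14}, B' = {1, 3, 4, 5, 6, 7, 9, 10, 11, 12, 13, 14}
Claimed RHS: A' ∩ B' = {7, 14}
Identity is INVALID: LHS = {1, 3, 4, 5, 6, 7, 9, 10, 11, 12, 13, 14} but the RHS claimed here equals {7, 14}. The correct form is (A ∩ B)' = A' ∪ B'.

Identity is invalid: (A ∩ B)' = {1, 3, 4, 5, 6, 7, 9, 10, 11, 12, 13, 14} but A' ∩ B' = {7, 14}. The correct De Morgan law is (A ∩ B)' = A' ∪ B'.


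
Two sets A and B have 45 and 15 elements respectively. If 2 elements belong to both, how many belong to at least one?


|A ∪ B| = |A| + |B| - |A ∩ B|
= 45 + 15 - 2
= 58

|A ∪ B| = 58


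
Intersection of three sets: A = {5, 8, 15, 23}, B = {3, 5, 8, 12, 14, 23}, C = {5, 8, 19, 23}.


A ∩ B = {5, 8, 23}
(A ∩ B) ∩ C = {5, 8, 23}

A ∩ B ∩ C = {5, 8, 23}


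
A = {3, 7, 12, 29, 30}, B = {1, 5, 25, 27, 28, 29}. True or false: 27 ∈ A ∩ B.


A = {3, 7, 12, 29, 30}, B = {1, 5, 25, 27, 28, 29}
A ∩ B = elements in both A and B
A ∩ B = {29}
Checking if 27 ∈ A ∩ B
27 is not in A ∩ B → False

27 ∉ A ∩ B


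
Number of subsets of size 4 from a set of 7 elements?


C(n,k) = n! / (k!(n-k)!)
C(7,4) = 7! / (4!3!)
= 35

C(7,4) = 35


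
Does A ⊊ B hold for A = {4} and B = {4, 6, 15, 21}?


A ⊂ B requires: A ⊆ B AND A ≠ B.
A ⊆ B? Yes
A = B? No
A ⊂ B: Yes (A is a proper subset of B)

Yes, A ⊂ B


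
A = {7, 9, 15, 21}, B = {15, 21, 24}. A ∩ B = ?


A ∩ B = elements in both A and B
A = {7, 9, 15, 21}
B = {15, 21, 24}
A ∩ B = {15, 21}

A ∩ B = {15, 21}


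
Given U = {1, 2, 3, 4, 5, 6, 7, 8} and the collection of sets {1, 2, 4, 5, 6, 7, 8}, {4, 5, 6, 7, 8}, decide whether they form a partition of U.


A partition requires: (1) non-empty parts, (2) pairwise disjoint, (3) union = U
Parts: {1, 2, 4, 5, 6, 7, 8}, {4, 5, 6, 7, 8}
Union of parts: {1, 2, 4, 5, 6, 7, 8}
U = {1, 2, 3, 4, 5, 6, 7, 8}
All non-empty? True
Pairwise disjoint? False
Covers U? False

No, not a valid partition


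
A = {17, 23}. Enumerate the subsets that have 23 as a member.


A subset of A contains 23 iff the remaining 1 elements form any subset of A \ {23}.
Count: 2^(n-1) = 2^1 = 2
Subsets containing 23: {23}, {17, 23}

Subsets containing 23 (2 total): {23}, {17, 23}


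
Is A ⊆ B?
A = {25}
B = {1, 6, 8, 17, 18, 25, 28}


A ⊆ B means every element of A is in B.
All elements of A are in B.
So A ⊆ B.

Yes, A ⊆ B


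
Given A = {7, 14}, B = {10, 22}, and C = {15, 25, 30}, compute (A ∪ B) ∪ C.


A ∪ B = {7, 10, 14, 22}
(A ∪ B) ∪ C = {7, 10, 14, 15, 22, 25, 30}

A ∪ B ∪ C = {7, 10, 14, 15, 22, 25, 30}


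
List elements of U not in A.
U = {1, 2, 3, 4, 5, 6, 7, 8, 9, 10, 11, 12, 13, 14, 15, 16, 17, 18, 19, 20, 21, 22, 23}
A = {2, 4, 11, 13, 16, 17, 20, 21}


Aᶜ = U \ A = elements in U but not in A
U = {1, 2, 3, 4, 5, 6, 7, 8, 9, 10, 11, 12, 13, 14, 15, 16, 17, 18, 19, 20, 21, 22, 23}
A = {2, 4, 11, 13, 16, 17, 20, 21}
Aᶜ = {1, 3, 5, 6, 7, 8, 9, 10, 12, 14, 15, 18, 19, 22, 23}

Aᶜ = {1, 3, 5, 6, 7, 8, 9, 10, 12, 14, 15, 18, 19, 22, 23}


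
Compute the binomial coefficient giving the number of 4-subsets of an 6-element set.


C(n,k) = n! / (k!(n-k)!)
C(6,4) = 6! / (4!2!)
= 15

C(6,4) = 15


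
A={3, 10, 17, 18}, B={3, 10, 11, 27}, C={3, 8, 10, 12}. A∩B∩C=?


A ∩ B = {3, 10}
(A ∩ B) ∩ C = {3, 10}

A ∩ B ∩ C = {3, 10}


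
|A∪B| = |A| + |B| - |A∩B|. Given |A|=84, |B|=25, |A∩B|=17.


|A ∪ B| = |A| + |B| - |A ∩ B|
= 84 + 25 - 17
= 92

|A ∪ B| = 92


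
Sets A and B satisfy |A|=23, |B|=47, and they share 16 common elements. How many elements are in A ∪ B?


|A ∪ B| = |A| + |B| - |A ∩ B|
= 23 + 47 - 16
= 54

|A ∪ B| = 54


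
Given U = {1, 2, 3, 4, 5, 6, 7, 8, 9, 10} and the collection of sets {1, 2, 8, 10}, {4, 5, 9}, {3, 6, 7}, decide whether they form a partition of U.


A partition requires: (1) non-empty parts, (2) pairwise disjoint, (3) union = U
Parts: {1, 2, 8, 10}, {4, 5, 9}, {3, 6, 7}
Union of parts: {1, 2, 3, 4, 5, 6, 7, 8, 9, 10}
U = {1, 2, 3, 4, 5, 6, 7, 8, 9, 10}
All non-empty? True
Pairwise disjoint? True
Covers U? True

Yes, valid partition


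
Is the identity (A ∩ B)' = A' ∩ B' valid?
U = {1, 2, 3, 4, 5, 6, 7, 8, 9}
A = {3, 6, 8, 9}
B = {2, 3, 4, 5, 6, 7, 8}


LHS: A ∩ B = {3, 6, 8}
(A ∩ B)' = U \ (A ∩ B) = {1, 2, 4, 5, 7, 9}
A' = {1, 2, 4, 5, 7}, B' = {1, 9}
Claimed RHS: A' ∩ B' = {1}
Identity is INVALID: LHS = {1, 2, 4, 5, 7, 9} but the RHS claimed here equals {1}. The correct form is (A ∩ B)' = A' ∪ B'.

Identity is invalid: (A ∩ B)' = {1, 2, 4, 5, 7, 9} but A' ∩ B' = {1}. The correct De Morgan law is (A ∩ B)' = A' ∪ B'.


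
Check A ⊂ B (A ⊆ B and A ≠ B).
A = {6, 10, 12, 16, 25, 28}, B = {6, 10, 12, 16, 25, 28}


A ⊂ B requires: A ⊆ B AND A ≠ B.
A ⊆ B? Yes
A = B? Yes
A = B, so A is not a PROPER subset.

No, A is not a proper subset of B


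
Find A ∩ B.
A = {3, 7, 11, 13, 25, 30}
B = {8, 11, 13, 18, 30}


A ∩ B = elements in both A and B
A = {3, 7, 11, 13, 25, 30}
B = {8, 11, 13, 18, 30}
A ∩ B = {11, 13, 30}

A ∩ B = {11, 13, 30}


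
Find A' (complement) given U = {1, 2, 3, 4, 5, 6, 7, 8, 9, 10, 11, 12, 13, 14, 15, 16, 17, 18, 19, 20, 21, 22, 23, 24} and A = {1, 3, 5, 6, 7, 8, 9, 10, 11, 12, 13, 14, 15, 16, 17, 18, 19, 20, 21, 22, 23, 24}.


Aᶜ = U \ A = elements in U but not in A
U = {1, 2, 3, 4, 5, 6, 7, 8, 9, 10, 11, 12, 13, 14, 15, 16, 17, 18, 19, 20, 21, 22, 23, 24}
A = {1, 3, 5, 6, 7, 8, 9, 10, 11, 12, 13, 14, 15, 16, 17, 18, 19, 20, 21, 22, 23, 24}
Aᶜ = {2, 4}

Aᶜ = {2, 4}


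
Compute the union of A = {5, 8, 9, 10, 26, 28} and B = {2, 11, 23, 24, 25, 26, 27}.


A ∪ B = all elements in A or B (or both)
A = {5, 8, 9, 10, 26, 28}
B = {2, 11, 23, 24, 25, 26, 27}
A ∪ B = {2, 5, 8, 9, 10, 11, 23, 24, 25, 26, 27, 28}

A ∪ B = {2, 5, 8, 9, 10, 11, 23, 24, 25, 26, 27, 28}


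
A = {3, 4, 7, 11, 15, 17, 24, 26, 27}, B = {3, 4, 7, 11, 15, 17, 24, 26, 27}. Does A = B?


Two sets are equal iff they have exactly the same elements.
A = {3, 4, 7, 11, 15, 17, 24, 26, 27}
B = {3, 4, 7, 11, 15, 17, 24, 26, 27}
Same elements → A = B

Yes, A = B


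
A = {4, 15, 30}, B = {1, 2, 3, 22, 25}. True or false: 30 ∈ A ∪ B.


A = {4, 15, 30}, B = {1, 2, 3, 22, 25}
A ∪ B = all elements in A or B
A ∪ B = {1, 2, 3, 4, 15, 22, 25, 30}
Checking if 30 ∈ A ∪ B
30 is in A ∪ B → True

30 ∈ A ∪ B


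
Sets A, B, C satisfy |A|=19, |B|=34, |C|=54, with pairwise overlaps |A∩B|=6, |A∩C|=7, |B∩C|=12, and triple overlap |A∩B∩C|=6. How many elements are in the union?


|A∪B∪C| = |A|+|B|+|C| - |A∩B|-|A∩C|-|B∩C| + |A∩B∩C|
= 19+34+54 - 6-7-12 + 6
= 107 - 25 + 6
= 88

|A ∪ B ∪ C| = 88


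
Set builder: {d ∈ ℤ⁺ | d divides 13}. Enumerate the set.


Checking each candidate:
Condition: positive divisors of 13
Result = {1, 13}

{1, 13}


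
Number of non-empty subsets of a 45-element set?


Total subsets = 2^n = 2^45 = 35184372088832
Non-empty subsets exclude the empty set: 2^n - 1
= 35184372088832 - 1
= 35184372088831

Number of non-empty subsets = 35184372088831


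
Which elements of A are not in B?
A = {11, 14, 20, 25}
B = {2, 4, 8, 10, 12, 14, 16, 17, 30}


A \ B = elements in A but not in B
A = {11, 14, 20, 25}
B = {2, 4, 8, 10, 12, 14, 16, 17, 30}
Remove from A any elements in B
A \ B = {11, 20, 25}

A \ B = {11, 20, 25}


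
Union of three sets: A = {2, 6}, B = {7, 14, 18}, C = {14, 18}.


A ∪ B = {2, 6, 7, 14, 18}
(A ∪ B) ∪ C = {2, 6, 7, 14, 18}

A ∪ B ∪ C = {2, 6, 7, 14, 18}


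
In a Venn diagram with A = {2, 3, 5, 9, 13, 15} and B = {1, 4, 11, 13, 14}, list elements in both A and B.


A = {2, 3, 5, 9, 13, 15}
B = {1, 4, 11, 13, 14}
Region: in both A and B
Elements: {13}

Elements in both A and B: {13}


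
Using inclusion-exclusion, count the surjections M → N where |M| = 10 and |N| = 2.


n = |M| = 10, k = |N| = 2. Surjections via inclusion-exclusion:
S(n,k) = Σ(-1)^i × C(k,i) × (k-i)^n, i=0 to k
i=0: (-1)^0×C(2,0)×2^10 = 1024
i=1: (-1)^1×C(2,1)×1^10 = -2
i=2: (-1)^2×C(2,2)×0^10 = 0
Total = 1022

Number of surjections = 1022


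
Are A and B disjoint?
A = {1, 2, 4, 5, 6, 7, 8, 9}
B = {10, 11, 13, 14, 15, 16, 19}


Disjoint means A ∩ B = ∅.
A ∩ B = ∅
A ∩ B = ∅, so A and B are disjoint.

Yes, A and B are disjoint


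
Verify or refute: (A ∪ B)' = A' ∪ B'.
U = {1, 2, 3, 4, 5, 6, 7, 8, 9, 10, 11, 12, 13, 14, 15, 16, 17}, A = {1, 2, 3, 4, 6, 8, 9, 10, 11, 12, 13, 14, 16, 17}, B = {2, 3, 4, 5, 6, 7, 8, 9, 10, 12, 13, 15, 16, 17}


LHS: A ∪ B = {1, 2, 3, 4, 5, 6, 7, 8, 9, 10, 11, 12, 13, 14, 15, 16, 17}
(A ∪ B)' = U \ (A ∪ B) = ∅
A' = {5, 7, 15}, B' = {1, 11, 14}
Claimed RHS: A' ∪ B' = {1, 5, 7, 11, 14, 15}
Identity is INVALID: LHS = ∅ but the RHS claimed here equals {1, 5, 7, 11, 14, 15}. The correct form is (A ∪ B)' = A' ∩ B'.

Identity is invalid: (A ∪ B)' = ∅ but A' ∪ B' = {1, 5, 7, 11, 14, 15}. The correct De Morgan law is (A ∪ B)' = A' ∩ B'.


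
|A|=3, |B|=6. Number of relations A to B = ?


A relation from A to B is any subset of A × B.
|A × B| = 3 × 6 = 18
# relations = 2^|A × B| = 2^18 = 262144

Number of relations = 262144


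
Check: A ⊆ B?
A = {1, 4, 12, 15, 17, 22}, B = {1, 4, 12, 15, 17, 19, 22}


A ⊆ B means every element of A is in B.
All elements of A are in B.
So A ⊆ B.

Yes, A ⊆ B


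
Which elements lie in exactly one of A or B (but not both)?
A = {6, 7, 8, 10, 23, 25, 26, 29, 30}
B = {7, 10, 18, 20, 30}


A △ B = (A \ B) ∪ (B \ A) = elements in exactly one of A or B
A \ B = {6, 8, 23, 25, 26, 29}
B \ A = {18, 20}
A △ B = {6, 8, 18, 20, 23, 25, 26, 29}

A △ B = {6, 8, 18, 20, 23, 25, 26, 29}


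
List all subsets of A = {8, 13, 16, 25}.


|A| = 4, so |P(A)| = 2^4 = 16
Enumerate subsets by cardinality (0 to 4):
∅, {8}, {13}, {16}, {25}, {8, 13}, {8, 16}, {8, 25}, {13, 16}, {13, 25}, {16, 25}, {8, 13, 16}, {8, 13, 25}, {8, 16, 25}, {13, 16, 25}, {8, 13, 16, 25}

P(A) has 16 subsets: ∅, {8}, {13}, {16}, {25}, {8, 13}, {8, 16}, {8, 25}, {13, 16}, {13, 25}, {16, 25}, {8, 13, 16}, {8, 13, 25}, {8, 16, 25}, {13, 16, 25}, {8, 13, 16, 25}
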